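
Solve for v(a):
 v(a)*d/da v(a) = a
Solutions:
 v(a) = -sqrt(C1 + a^2)
 v(a) = sqrt(C1 + a^2)


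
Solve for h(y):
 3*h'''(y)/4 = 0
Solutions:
 h(y) = C1 + C2*y + C3*y^2


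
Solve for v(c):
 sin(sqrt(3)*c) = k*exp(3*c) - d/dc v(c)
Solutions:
 v(c) = C1 + k*exp(3*c)/3 + sqrt(3)*cos(sqrt(3)*c)/3


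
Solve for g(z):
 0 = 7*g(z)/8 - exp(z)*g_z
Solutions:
 g(z) = C1*exp(-7*exp(-z)/8)


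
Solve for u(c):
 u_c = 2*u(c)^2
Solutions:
 u(c) = -1/(C1 + 2*c)


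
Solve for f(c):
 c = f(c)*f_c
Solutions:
 f(c) = -sqrt(C1 + c^2)
 f(c) = sqrt(C1 + c^2)


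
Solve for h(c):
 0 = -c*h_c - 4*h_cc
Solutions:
 h(c) = C1 + C2*erf(sqrt(2)*c/4)


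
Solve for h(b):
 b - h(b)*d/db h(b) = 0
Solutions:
 h(b) = -sqrt(C1 + b^2)
 h(b) = sqrt(C1 + b^2)


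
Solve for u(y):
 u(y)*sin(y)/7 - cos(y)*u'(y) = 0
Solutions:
 u(y) = C1/cos(y)^(1/7)


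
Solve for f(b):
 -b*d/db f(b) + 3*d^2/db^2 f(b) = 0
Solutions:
 f(b) = C1 + C2*erfi(sqrt(6)*b/6)


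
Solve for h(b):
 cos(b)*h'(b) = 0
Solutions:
 h(b) = C1


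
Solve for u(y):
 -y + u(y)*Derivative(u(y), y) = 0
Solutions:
 u(y) = -sqrt(C1 + y^2)
 u(y) = sqrt(C1 + y^2)


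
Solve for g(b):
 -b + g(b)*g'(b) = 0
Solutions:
 g(b) = -sqrt(C1 + b^2)
 g(b) = sqrt(C1 + b^2)


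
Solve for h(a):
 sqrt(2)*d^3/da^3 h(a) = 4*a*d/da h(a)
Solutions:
 h(a) = C1 + Integral(C2*airyai(sqrt(2)*a) + C3*airybi(sqrt(2)*a), a)


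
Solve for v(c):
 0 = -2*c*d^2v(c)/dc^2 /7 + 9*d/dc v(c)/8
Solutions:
 v(c) = C1 + C2*c^(79/16)


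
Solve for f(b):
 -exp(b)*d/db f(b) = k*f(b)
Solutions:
 f(b) = C1*exp(k*exp(-b))


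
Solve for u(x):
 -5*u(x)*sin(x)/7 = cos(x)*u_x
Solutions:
 u(x) = C1*cos(x)^(5/7)


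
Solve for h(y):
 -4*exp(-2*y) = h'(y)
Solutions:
 h(y) = C1 + 2*exp(-2*y)


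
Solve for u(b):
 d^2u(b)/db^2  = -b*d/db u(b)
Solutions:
 u(b) = C1 + C2*erf(sqrt(2)*b/2)


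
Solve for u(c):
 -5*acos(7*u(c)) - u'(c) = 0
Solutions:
 Integral(1/acos(7*_y), (_y, u(c))) = C1 - 5*c


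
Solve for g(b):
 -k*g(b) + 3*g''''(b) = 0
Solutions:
 g(b) = C1*exp(-3^(3/4)*b*k^(1/4)/3) + C2*exp(3^(3/4)*b*k^(1/4)/3) + C3*exp(-3^(3/4)*I*b*k^(1/4)/3) + C4*exp(3^(3/4)*I*b*k^(1/4)/3)


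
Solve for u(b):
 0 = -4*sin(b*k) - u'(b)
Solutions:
 u(b) = C1 + 4*cos(b*k)/k


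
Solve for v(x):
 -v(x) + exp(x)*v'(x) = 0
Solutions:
 v(x) = C1*exp(-exp(-x))


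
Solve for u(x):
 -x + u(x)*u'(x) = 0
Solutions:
 u(x) = -sqrt(C1 + x^2)
 u(x) = sqrt(C1 + x^2)


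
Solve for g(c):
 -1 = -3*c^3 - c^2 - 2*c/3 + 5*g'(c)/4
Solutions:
 g(c) = C1 + 3*c^4/5 + 4*c^3/15 + 4*c^2/15 - 4*c/5


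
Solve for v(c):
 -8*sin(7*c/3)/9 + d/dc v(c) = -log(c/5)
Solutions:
 v(c) = C1 - c*log(c) + c + c*log(5) - 8*cos(7*c/3)/21


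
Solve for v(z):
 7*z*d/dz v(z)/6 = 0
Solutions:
 v(z) = C1


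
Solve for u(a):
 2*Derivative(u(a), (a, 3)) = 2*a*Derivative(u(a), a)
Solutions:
 u(a) = C1 + Integral(C2*airyai(a) + C3*airybi(a), a)


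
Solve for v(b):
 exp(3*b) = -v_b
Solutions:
 v(b) = C1 - exp(3*b)/3


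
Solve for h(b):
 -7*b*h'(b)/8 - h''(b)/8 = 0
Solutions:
 h(b) = C1 + C2*erf(sqrt(14)*b/2)


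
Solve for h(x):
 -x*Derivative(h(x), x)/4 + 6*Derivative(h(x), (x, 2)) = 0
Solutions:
 h(x) = C1 + C2*erfi(sqrt(3)*x/12)


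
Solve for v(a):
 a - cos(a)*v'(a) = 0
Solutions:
 v(a) = C1 + Integral(a/cos(a), a)


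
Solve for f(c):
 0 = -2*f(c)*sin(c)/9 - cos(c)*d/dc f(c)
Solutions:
 f(c) = C1*cos(c)^(2/9)


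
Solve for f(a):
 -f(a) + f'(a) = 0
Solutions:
 f(a) = C1*exp(a)


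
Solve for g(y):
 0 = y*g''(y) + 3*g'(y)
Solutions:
 g(y) = C1 + C2/y^2


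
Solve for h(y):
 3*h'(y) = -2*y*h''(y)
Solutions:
 h(y) = C1 + C2/sqrt(y)


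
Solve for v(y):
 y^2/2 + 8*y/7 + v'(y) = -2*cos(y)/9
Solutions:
 v(y) = C1 - y^3/6 - 4*y^2/7 - 2*sin(y)/9


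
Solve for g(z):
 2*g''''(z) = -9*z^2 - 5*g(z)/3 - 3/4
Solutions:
 g(z) = -27*z^2/5 + (C1*sin(10^(1/4)*3^(3/4)*z/6) + C2*cos(10^(1/4)*3^(3/4)*z/6))*exp(-10^(1/4)*3^(3/4)*z/6) + (C3*sin(10^(1/4)*3^(3/4)*z/6) + C4*cos(10^(1/4)*3^(3/4)*z/6))*exp(10^(1/4)*3^(3/4)*z/6) - 9/20


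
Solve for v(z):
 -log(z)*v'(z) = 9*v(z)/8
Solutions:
 v(z) = C1*exp(-9*li(z)/8)


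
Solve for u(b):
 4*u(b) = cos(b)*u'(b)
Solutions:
 u(b) = C1*(sin(b)^2 + 2*sin(b) + 1)/(sin(b)^2 - 2*sin(b) + 1)


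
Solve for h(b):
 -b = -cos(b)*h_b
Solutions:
 h(b) = C1 + Integral(b/cos(b), b)


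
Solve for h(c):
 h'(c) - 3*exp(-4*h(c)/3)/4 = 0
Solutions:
 h(c) = 3*log(-I*(C1 + c)^(1/4))
 h(c) = 3*log(I*(C1 + c)^(1/4))
 h(c) = 3*log(-(C1 + c)^(1/4))
 h(c) = 3*log(C1 + c)/4


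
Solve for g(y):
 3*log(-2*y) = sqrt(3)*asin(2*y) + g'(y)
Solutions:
 g(y) = C1 + 3*y*log(-y) - 3*y + 3*y*log(2) - sqrt(3)*(y*asin(2*y) + sqrt(1 - 4*y^2)/2)


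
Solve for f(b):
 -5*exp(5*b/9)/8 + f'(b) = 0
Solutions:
 f(b) = C1 + 9*exp(5*b/9)/8


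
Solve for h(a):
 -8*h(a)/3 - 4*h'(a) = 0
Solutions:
 h(a) = C1*exp(-2*a/3)


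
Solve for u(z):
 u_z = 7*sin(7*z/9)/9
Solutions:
 u(z) = C1 - cos(7*z/9)


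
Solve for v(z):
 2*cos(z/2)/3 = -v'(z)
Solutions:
 v(z) = C1 - 4*sin(z/2)/3


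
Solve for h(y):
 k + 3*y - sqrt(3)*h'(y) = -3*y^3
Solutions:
 h(y) = C1 + sqrt(3)*k*y/3 + sqrt(3)*y^4/4 + sqrt(3)*y^2/2


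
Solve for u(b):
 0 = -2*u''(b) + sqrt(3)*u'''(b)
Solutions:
 u(b) = C1 + C2*b + C3*exp(2*sqrt(3)*b/3)


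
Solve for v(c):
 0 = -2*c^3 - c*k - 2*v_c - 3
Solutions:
 v(c) = C1 - c^4/4 - c^2*k/4 - 3*c/2


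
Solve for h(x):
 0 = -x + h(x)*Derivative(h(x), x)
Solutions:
 h(x) = -sqrt(C1 + x^2)
 h(x) = sqrt(C1 + x^2)


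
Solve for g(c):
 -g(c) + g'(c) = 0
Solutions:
 g(c) = C1*exp(c)


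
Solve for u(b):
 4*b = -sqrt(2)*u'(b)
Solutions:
 u(b) = C1 - sqrt(2)*b^2


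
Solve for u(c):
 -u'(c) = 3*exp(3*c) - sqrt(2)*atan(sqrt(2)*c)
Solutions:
 u(c) = C1 + sqrt(2)*(c*atan(sqrt(2)*c) - sqrt(2)*log(2*c^2 + 1)/4) - exp(3*c)


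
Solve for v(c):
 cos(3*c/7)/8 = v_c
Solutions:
 v(c) = C1 + 7*sin(3*c/7)/24


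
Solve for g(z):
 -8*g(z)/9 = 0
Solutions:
 g(z) = 0


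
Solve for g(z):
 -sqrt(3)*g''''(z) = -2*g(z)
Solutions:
 g(z) = C1*exp(-2^(1/4)*3^(7/8)*z/3) + C2*exp(2^(1/4)*3^(7/8)*z/3) + C3*sin(2^(1/4)*3^(7/8)*z/3) + C4*cos(2^(1/4)*3^(7/8)*z/3)


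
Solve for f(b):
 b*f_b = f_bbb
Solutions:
 f(b) = C1 + Integral(C2*airyai(b) + C3*airybi(b), b)


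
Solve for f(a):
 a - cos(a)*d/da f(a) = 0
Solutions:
 f(a) = C1 + Integral(a/cos(a), a)


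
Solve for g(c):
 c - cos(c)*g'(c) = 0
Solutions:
 g(c) = C1 + Integral(c/cos(c), c)


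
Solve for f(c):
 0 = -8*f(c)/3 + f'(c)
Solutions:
 f(c) = C1*exp(8*c/3)


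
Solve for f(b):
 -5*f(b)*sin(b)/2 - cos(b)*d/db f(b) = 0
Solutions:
 f(b) = C1*cos(b)^(5/2)


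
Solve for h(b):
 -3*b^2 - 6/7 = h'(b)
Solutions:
 h(b) = C1 - b^3 - 6*b/7


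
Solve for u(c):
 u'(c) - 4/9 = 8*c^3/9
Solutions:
 u(c) = C1 + 2*c^4/9 + 4*c/9


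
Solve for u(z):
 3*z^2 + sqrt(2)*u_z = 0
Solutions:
 u(z) = C1 - sqrt(2)*z^3/2


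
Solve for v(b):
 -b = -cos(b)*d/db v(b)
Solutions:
 v(b) = C1 + Integral(b/cos(b), b)


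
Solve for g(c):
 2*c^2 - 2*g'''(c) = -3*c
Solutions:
 g(c) = C1 + C2*c + C3*c^2 + c^5/60 + c^4/16


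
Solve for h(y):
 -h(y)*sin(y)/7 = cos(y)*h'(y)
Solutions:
 h(y) = C1*cos(y)^(1/7)


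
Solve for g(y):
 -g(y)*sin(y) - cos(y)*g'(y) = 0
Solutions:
 g(y) = C1*cos(y)


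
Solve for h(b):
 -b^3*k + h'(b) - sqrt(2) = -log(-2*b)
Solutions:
 h(b) = C1 + b^4*k/4 - b*log(-b) + b*(-log(2) + 1 + sqrt(2))


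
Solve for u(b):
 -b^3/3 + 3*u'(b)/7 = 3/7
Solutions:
 u(b) = C1 + 7*b^4/36 + b


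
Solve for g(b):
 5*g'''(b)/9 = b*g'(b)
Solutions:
 g(b) = C1 + Integral(C2*airyai(15^(2/3)*b/5) + C3*airybi(15^(2/3)*b/5), b)


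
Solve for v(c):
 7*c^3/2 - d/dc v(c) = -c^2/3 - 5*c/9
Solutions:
 v(c) = C1 + 7*c^4/8 + c^3/9 + 5*c^2/18


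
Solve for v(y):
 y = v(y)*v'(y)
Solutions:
 v(y) = -sqrt(C1 + y^2)
 v(y) = sqrt(C1 + y^2)


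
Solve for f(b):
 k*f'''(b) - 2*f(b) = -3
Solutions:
 f(b) = C1*exp(2^(1/3)*b*(1/k)^(1/3)) + C2*exp(2^(1/3)*b*(-1 + sqrt(3)*I)*(1/k)^(1/3)/2) + C3*exp(-2^(1/3)*b*(1 + sqrt(3)*I)*(1/k)^(1/3)/2) + 3/2


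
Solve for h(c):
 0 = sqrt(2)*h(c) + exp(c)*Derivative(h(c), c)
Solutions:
 h(c) = C1*exp(sqrt(2)*exp(-c))


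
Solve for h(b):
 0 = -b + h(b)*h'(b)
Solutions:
 h(b) = -sqrt(C1 + b^2)
 h(b) = sqrt(C1 + b^2)


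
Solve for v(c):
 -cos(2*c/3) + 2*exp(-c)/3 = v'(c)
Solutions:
 v(c) = C1 - 3*sin(2*c/3)/2 - 2*exp(-c)/3


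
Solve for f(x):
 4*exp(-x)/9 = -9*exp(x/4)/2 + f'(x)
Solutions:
 f(x) = C1 + 18*exp(x/4) - 4*exp(-x)/9


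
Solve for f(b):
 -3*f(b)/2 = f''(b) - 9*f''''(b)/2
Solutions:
 f(b) = C1*exp(-b*sqrt(1 + 2*sqrt(7))/3) + C2*exp(b*sqrt(1 + 2*sqrt(7))/3) + C3*sin(b*sqrt(-1 + 2*sqrt(7))/3) + C4*cos(b*sqrt(-1 + 2*sqrt(7))/3)


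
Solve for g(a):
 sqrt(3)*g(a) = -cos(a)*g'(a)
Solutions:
 g(a) = C1*(sin(a) - 1)^(sqrt(3)/2)/(sin(a) + 1)^(sqrt(3)/2)


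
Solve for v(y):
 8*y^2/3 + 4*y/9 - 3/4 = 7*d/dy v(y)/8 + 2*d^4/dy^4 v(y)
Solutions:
 v(y) = C1 + C4*exp(-2^(2/3)*7^(1/3)*y/4) + 64*y^3/63 + 16*y^2/63 - 6*y/7 + (C2*sin(2^(2/3)*sqrt(3)*7^(1/3)*y/8) + C3*cos(2^(2/3)*sqrt(3)*7^(1/3)*y/8))*exp(2^(2/3)*7^(1/3)*y/8)


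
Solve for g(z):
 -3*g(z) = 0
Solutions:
 g(z) = 0


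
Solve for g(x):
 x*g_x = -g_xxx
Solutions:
 g(x) = C1 + Integral(C2*airyai(-x) + C3*airybi(-x), x)


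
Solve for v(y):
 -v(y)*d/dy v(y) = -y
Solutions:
 v(y) = -sqrt(C1 + y^2)
 v(y) = sqrt(C1 + y^2)


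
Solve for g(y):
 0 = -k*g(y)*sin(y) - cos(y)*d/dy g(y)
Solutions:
 g(y) = C1*exp(k*log(cos(y)))


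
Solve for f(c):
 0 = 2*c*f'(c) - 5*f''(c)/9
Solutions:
 f(c) = C1 + C2*erfi(3*sqrt(5)*c/5)


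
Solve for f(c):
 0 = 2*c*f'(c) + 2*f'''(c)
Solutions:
 f(c) = C1 + Integral(C2*airyai(-c) + C3*airybi(-c), c)


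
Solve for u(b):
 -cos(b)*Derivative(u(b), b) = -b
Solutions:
 u(b) = C1 + Integral(b/cos(b), b)


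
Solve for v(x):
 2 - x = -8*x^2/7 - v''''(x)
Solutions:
 v(x) = C1 + C2*x + C3*x^2 + C4*x^3 - x^6/315 + x^5/120 - x^4/12


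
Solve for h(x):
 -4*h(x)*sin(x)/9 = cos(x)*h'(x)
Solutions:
 h(x) = C1*cos(x)^(4/9)


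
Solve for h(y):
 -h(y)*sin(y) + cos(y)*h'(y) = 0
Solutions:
 h(y) = C1/cos(y)


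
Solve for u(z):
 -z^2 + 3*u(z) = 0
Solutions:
 u(z) = z^2/3


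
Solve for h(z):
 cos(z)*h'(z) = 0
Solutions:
 h(z) = C1


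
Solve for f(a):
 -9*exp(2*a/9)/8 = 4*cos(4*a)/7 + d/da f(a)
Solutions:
 f(a) = C1 - 81*exp(2*a/9)/16 - sin(4*a)/7


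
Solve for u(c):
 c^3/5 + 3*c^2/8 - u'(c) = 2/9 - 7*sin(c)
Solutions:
 u(c) = C1 + c^4/20 + c^3/8 - 2*c/9 - 7*cos(c)


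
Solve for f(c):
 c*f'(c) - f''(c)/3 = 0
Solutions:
 f(c) = C1 + C2*erfi(sqrt(6)*c/2)


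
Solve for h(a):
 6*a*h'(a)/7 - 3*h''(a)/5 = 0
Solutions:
 h(a) = C1 + C2*erfi(sqrt(35)*a/7)


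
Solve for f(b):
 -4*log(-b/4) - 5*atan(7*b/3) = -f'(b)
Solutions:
 f(b) = C1 + 4*b*log(-b) + 5*b*atan(7*b/3) - 8*b*log(2) - 4*b - 15*log(49*b^2 + 9)/14


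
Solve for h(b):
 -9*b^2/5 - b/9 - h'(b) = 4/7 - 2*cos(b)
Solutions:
 h(b) = C1 - 3*b^3/5 - b^2/18 - 4*b/7 + 2*sin(b)


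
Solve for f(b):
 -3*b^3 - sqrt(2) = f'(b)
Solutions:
 f(b) = C1 - 3*b^4/4 - sqrt(2)*b


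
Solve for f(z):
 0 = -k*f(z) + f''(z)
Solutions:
 f(z) = C1*exp(-sqrt(k)*z) + C2*exp(sqrt(k)*z)


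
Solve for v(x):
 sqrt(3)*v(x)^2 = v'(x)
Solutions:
 v(x) = -1/(C1 + sqrt(3)*x)


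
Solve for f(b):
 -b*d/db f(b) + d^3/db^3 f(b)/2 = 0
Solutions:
 f(b) = C1 + Integral(C2*airyai(2^(1/3)*b) + C3*airybi(2^(1/3)*b), b)


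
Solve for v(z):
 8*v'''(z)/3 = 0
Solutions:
 v(z) = C1 + C2*z + C3*z^2


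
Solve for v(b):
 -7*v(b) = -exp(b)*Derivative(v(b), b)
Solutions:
 v(b) = C1*exp(-7*exp(-b))


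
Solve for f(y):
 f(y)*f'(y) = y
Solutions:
 f(y) = -sqrt(C1 + y^2)
 f(y) = sqrt(C1 + y^2)


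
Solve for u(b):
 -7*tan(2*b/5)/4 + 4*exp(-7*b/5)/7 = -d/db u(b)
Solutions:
 u(b) = C1 + 35*log(tan(2*b/5)^2 + 1)/16 + 20*exp(-7*b/5)/49


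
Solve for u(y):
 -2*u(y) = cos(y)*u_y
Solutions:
 u(y) = C1*(sin(y) - 1)/(sin(y) + 1)


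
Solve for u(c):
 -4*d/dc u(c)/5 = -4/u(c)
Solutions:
 u(c) = -sqrt(C1 + 10*c)
 u(c) = sqrt(C1 + 10*c)


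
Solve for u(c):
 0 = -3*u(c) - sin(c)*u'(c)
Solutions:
 u(c) = C1*(cos(c) + 1)^(3/2)/(cos(c) - 1)^(3/2)


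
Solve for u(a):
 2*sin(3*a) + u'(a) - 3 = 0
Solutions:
 u(a) = C1 + 3*a + 2*cos(3*a)/3


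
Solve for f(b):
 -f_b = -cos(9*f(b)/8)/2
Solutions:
 -b/2 - 4*log(sin(9*f(b)/8) - 1)/9 + 4*log(sin(9*f(b)/8) + 1)/9 = C1


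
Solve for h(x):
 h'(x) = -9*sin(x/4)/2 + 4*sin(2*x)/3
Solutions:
 h(x) = C1 + 18*cos(x/4) - 2*cos(2*x)/3


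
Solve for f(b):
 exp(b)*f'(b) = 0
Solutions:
 f(b) = C1


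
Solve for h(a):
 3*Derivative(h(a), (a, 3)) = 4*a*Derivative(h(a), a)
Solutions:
 h(a) = C1 + Integral(C2*airyai(6^(2/3)*a/3) + C3*airybi(6^(2/3)*a/3), a)


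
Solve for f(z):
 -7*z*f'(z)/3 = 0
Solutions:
 f(z) = C1


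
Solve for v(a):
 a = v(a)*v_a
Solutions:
 v(a) = -sqrt(C1 + a^2)
 v(a) = sqrt(C1 + a^2)


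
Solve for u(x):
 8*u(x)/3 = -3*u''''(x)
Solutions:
 u(x) = (C1*sin(2^(1/4)*sqrt(3)*x/3) + C2*cos(2^(1/4)*sqrt(3)*x/3))*exp(-2^(1/4)*sqrt(3)*x/3) + (C3*sin(2^(1/4)*sqrt(3)*x/3) + C4*cos(2^(1/4)*sqrt(3)*x/3))*exp(2^(1/4)*sqrt(3)*x/3)


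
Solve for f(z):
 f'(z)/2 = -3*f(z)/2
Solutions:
 f(z) = C1*exp(-3*z)


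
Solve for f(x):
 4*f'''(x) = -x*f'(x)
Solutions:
 f(x) = C1 + Integral(C2*airyai(-2^(1/3)*x/2) + C3*airybi(-2^(1/3)*x/2), x)


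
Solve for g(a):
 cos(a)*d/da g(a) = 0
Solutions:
 g(a) = C1


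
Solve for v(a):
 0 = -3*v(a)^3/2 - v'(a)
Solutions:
 v(a) = -sqrt(-1/(C1 - 3*a))
 v(a) = sqrt(-1/(C1 - 3*a))


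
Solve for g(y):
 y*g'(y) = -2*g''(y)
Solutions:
 g(y) = C1 + C2*erf(y/2)


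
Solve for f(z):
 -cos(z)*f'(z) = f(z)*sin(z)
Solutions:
 f(z) = C1*cos(z)


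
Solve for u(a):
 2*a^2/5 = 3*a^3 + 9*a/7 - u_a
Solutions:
 u(a) = C1 + 3*a^4/4 - 2*a^3/15 + 9*a^2/14


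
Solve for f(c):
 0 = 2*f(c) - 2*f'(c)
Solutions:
 f(c) = C1*exp(c)


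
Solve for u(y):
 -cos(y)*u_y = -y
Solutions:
 u(y) = C1 + Integral(y/cos(y), y)


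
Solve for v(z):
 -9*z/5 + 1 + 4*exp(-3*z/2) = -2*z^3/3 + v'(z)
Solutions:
 v(z) = C1 + z^4/6 - 9*z^2/10 + z - 8*exp(-3*z/2)/3


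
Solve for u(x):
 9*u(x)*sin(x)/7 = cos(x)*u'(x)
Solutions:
 u(x) = C1/cos(x)^(9/7)


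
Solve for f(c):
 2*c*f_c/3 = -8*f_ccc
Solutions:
 f(c) = C1 + Integral(C2*airyai(-18^(1/3)*c/6) + C3*airybi(-18^(1/3)*c/6), c)


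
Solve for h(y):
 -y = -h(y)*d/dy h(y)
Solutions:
 h(y) = -sqrt(C1 + y^2)
 h(y) = sqrt(C1 + y^2)


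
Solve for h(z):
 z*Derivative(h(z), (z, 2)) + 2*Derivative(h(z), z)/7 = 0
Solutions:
 h(z) = C1 + C2*z^(5/7)


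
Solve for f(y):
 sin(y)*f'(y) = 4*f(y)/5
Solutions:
 f(y) = C1*(cos(y) - 1)^(2/5)/(cos(y) + 1)^(2/5)


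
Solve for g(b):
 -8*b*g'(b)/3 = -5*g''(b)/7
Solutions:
 g(b) = C1 + C2*erfi(2*sqrt(105)*b/15)


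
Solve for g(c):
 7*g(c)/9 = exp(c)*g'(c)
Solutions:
 g(c) = C1*exp(-7*exp(-c)/9)


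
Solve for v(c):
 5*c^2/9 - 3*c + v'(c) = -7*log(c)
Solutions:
 v(c) = C1 - 5*c^3/27 + 3*c^2/2 - 7*c*log(c) + 7*c


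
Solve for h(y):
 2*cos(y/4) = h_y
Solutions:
 h(y) = C1 + 8*sin(y/4)


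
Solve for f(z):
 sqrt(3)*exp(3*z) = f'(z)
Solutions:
 f(z) = C1 + sqrt(3)*exp(3*z)/3


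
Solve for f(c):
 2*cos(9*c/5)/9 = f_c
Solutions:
 f(c) = C1 + 10*sin(9*c/5)/81


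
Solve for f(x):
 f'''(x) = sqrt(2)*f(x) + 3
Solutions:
 f(x) = C3*exp(2^(1/6)*x) + (C1*sin(2^(1/6)*sqrt(3)*x/2) + C2*cos(2^(1/6)*sqrt(3)*x/2))*exp(-2^(1/6)*x/2) - 3*sqrt(2)/2


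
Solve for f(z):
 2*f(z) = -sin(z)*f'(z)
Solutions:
 f(z) = C1*(cos(z) + 1)/(cos(z) - 1)


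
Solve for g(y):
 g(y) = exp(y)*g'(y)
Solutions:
 g(y) = C1*exp(-exp(-y))


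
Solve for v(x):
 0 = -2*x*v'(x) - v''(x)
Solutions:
 v(x) = C1 + C2*erf(x)


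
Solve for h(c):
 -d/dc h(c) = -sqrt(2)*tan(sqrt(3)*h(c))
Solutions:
 h(c) = sqrt(3)*(pi - asin(C1*exp(sqrt(6)*c)))/3
 h(c) = sqrt(3)*asin(C1*exp(sqrt(6)*c))/3


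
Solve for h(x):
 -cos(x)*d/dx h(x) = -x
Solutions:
 h(x) = C1 + Integral(x/cos(x), x)


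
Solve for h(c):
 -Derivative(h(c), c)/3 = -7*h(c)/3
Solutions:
 h(c) = C1*exp(7*c)


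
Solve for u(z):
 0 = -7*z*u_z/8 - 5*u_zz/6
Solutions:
 u(z) = C1 + C2*erf(sqrt(210)*z/20)


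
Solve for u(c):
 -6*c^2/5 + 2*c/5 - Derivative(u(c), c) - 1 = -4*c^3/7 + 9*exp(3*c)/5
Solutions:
 u(c) = C1 + c^4/7 - 2*c^3/5 + c^2/5 - c - 3*exp(3*c)/5


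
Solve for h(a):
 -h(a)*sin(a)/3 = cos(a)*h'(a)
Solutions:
 h(a) = C1*cos(a)^(1/3)


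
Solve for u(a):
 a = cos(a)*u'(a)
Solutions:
 u(a) = C1 + Integral(a/cos(a), a)


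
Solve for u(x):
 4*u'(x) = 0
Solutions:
 u(x) = C1


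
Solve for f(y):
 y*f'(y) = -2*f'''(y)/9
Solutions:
 f(y) = C1 + Integral(C2*airyai(-6^(2/3)*y/2) + C3*airybi(-6^(2/3)*y/2), y)


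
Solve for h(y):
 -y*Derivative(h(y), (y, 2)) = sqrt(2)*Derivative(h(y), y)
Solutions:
 h(y) = C1 + C2*y^(1 - sqrt(2))


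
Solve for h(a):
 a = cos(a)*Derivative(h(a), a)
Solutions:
 h(a) = C1 + Integral(a/cos(a), a)


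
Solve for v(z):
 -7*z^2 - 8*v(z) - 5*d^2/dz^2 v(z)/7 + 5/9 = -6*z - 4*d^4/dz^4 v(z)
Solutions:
 v(z) = C1*exp(-sqrt(14)*z*sqrt(5 + sqrt(6297))/28) + C2*exp(sqrt(14)*z*sqrt(5 + sqrt(6297))/28) + C3*sin(sqrt(14)*z*sqrt(-5 + sqrt(6297))/28) + C4*cos(sqrt(14)*z*sqrt(-5 + sqrt(6297))/28) - 7*z^2/8 + 3*z/4 + 65/288


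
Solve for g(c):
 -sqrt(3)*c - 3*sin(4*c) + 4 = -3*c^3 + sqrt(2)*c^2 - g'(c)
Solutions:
 g(c) = C1 - 3*c^4/4 + sqrt(2)*c^3/3 + sqrt(3)*c^2/2 - 4*c - 3*cos(4*c)/4


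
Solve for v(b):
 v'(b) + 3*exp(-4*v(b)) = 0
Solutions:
 v(b) = log(-I*(C1 - 12*b)^(1/4))
 v(b) = log(I*(C1 - 12*b)^(1/4))
 v(b) = log(-(C1 - 12*b)^(1/4))
 v(b) = log(C1 - 12*b)/4


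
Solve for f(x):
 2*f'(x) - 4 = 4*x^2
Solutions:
 f(x) = C1 + 2*x^3/3 + 2*x


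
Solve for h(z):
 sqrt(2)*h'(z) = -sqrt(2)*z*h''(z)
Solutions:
 h(z) = C1 + C2*log(z)


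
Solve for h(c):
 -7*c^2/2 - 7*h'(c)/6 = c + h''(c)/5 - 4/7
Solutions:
 h(c) = C1 + C2*exp(-35*c/6) - c^3 + 3*c^2/35 + 564*c/1225


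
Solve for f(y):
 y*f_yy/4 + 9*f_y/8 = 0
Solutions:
 f(y) = C1 + C2/y^(7/2)


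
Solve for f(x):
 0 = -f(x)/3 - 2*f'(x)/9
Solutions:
 f(x) = C1*exp(-3*x/2)


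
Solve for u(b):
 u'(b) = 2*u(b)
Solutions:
 u(b) = C1*exp(2*b)


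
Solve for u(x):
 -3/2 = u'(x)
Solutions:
 u(x) = C1 - 3*x/2


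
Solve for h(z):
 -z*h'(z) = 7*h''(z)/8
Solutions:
 h(z) = C1 + C2*erf(2*sqrt(7)*z/7)


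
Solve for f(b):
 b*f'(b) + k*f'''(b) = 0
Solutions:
 f(b) = C1 + Integral(C2*airyai(b*(-1/k)^(1/3)) + C3*airybi(b*(-1/k)^(1/3)), b)


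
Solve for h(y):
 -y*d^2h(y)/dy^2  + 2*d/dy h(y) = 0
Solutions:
 h(y) = C1 + C2*y^3


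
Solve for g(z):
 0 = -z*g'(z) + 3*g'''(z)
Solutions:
 g(z) = C1 + Integral(C2*airyai(3^(2/3)*z/3) + C3*airybi(3^(2/3)*z/3), z)


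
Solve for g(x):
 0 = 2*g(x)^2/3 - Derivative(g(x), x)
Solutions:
 g(x) = -3/(C1 + 2*x)


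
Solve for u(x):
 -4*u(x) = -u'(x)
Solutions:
 u(x) = C1*exp(4*x)


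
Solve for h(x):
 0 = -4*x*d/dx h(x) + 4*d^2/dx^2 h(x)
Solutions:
 h(x) = C1 + C2*erfi(sqrt(2)*x/2)


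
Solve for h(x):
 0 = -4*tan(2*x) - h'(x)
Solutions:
 h(x) = C1 + 2*log(cos(2*x))


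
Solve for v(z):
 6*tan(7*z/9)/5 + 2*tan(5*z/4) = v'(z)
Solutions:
 v(z) = C1 - 54*log(cos(7*z/9))/35 - 8*log(cos(5*z/4))/5


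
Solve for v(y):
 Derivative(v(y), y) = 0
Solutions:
 v(y) = C1


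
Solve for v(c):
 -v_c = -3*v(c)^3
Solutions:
 v(c) = -sqrt(2)*sqrt(-1/(C1 + 3*c))/2
 v(c) = sqrt(2)*sqrt(-1/(C1 + 3*c))/2


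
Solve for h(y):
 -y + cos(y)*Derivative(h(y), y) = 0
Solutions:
 h(y) = C1 + Integral(y/cos(y), y)


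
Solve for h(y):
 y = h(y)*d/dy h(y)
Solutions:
 h(y) = -sqrt(C1 + y^2)
 h(y) = sqrt(C1 + y^2)


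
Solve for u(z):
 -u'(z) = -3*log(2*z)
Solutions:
 u(z) = C1 + 3*z*log(z) - 3*z + z*log(8)


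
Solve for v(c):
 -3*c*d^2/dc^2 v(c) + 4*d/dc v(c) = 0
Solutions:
 v(c) = C1 + C2*c^(7/3)


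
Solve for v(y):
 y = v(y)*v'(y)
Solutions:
 v(y) = -sqrt(C1 + y^2)
 v(y) = sqrt(C1 + y^2)


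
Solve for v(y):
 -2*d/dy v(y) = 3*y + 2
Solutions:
 v(y) = C1 - 3*y^2/4 - y


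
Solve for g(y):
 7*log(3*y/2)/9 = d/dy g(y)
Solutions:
 g(y) = C1 + 7*y*log(y)/9 - 7*y/9 - 7*y*log(2)/9 + 7*y*log(3)/9


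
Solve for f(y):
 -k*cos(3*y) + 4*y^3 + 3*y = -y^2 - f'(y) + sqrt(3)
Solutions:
 f(y) = C1 + k*sin(3*y)/3 - y^4 - y^3/3 - 3*y^2/2 + sqrt(3)*y


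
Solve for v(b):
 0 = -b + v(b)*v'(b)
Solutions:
 v(b) = -sqrt(C1 + b^2)
 v(b) = sqrt(C1 + b^2)


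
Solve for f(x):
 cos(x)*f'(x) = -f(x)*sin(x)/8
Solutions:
 f(x) = C1*cos(x)^(1/8)


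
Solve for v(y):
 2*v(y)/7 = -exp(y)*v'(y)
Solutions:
 v(y) = C1*exp(2*exp(-y)/7)


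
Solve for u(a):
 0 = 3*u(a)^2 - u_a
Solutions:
 u(a) = -1/(C1 + 3*a)


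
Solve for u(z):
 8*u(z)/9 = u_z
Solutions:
 u(z) = C1*exp(8*z/9)


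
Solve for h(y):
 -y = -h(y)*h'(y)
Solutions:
 h(y) = -sqrt(C1 + y^2)
 h(y) = sqrt(C1 + y^2)


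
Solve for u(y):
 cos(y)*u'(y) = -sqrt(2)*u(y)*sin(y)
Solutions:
 u(y) = C1*cos(y)^(sqrt(2))


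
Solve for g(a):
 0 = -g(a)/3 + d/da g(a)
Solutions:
 g(a) = C1*exp(a/3)


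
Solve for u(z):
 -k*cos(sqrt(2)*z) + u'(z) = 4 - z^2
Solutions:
 u(z) = C1 + sqrt(2)*k*sin(sqrt(2)*z)/2 - z^3/3 + 4*z


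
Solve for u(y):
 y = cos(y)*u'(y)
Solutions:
 u(y) = C1 + Integral(y/cos(y), y)


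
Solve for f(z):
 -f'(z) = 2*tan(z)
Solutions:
 f(z) = C1 + 2*log(cos(z))


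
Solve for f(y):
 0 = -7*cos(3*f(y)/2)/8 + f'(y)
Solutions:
 -7*y/8 - log(sin(3*f(y)/2) - 1)/3 + log(sin(3*f(y)/2) + 1)/3 = C1


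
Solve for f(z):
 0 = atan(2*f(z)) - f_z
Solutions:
 Integral(1/atan(2*_y), (_y, f(z))) = C1 + z


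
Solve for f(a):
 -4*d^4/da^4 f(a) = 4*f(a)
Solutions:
 f(a) = (C1*sin(sqrt(2)*a/2) + C2*cos(sqrt(2)*a/2))*exp(-sqrt(2)*a/2) + (C3*sin(sqrt(2)*a/2) + C4*cos(sqrt(2)*a/2))*exp(sqrt(2)*a/2)


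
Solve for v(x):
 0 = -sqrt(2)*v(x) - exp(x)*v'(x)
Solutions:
 v(x) = C1*exp(sqrt(2)*exp(-x))


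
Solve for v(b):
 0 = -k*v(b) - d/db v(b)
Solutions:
 v(b) = C1*exp(-b*k)


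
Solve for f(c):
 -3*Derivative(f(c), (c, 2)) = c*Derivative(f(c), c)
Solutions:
 f(c) = C1 + C2*erf(sqrt(6)*c/6)


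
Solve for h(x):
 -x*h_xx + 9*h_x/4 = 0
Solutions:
 h(x) = C1 + C2*x^(13/4)


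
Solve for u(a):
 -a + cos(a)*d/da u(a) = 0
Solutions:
 u(a) = C1 + Integral(a/cos(a), a)


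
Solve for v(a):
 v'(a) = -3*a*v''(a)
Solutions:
 v(a) = C1 + C2*a^(2/3)


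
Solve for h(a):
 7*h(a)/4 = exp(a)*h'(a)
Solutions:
 h(a) = C1*exp(-7*exp(-a)/4)


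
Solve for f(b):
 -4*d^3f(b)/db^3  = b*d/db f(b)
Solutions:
 f(b) = C1 + Integral(C2*airyai(-2^(1/3)*b/2) + C3*airybi(-2^(1/3)*b/2), b)


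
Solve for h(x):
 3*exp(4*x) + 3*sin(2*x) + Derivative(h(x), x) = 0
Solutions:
 h(x) = C1 - 3*exp(4*x)/4 + 3*cos(2*x)/2


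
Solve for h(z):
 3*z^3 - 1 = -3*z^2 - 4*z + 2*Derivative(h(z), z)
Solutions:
 h(z) = C1 + 3*z^4/8 + z^3/2 + z^2 - z/2


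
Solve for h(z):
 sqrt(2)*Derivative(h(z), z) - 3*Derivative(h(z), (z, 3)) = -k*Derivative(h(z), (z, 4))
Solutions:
 h(z) = C1 + C2*exp(z*(-(sqrt(((sqrt(2) - 2/k^2)^2 - 4/k^4)/k^2)/2 + sqrt(2)/(2*k) - 1/k^3)^(1/3) + 1/k - 1/(k^2*(sqrt(((sqrt(2) - 2/k^2)^2 - 4/k^4)/k^2)/2 + sqrt(2)/(2*k) - 1/k^3)^(1/3)))) + C3*exp(z*((sqrt(((sqrt(2) - 2/k^2)^2 - 4/k^4)/k^2)/2 + sqrt(2)/(2*k) - 1/k^3)^(1/3)/2 - sqrt(3)*I*(sqrt(((sqrt(2) - 2/k^2)^2 - 4/k^4)/k^2)/2 + sqrt(2)/(2*k) - 1/k^3)^(1/3)/2 + 1/k - 2/(k^2*(-1 + sqrt(3)*I)*(sqrt(((sqrt(2) - 2/k^2)^2 - 4/k^4)/k^2)/2 + sqrt(2)/(2*k) - 1/k^3)^(1/3)))) + C4*exp(z*((sqrt(((sqrt(2) - 2/k^2)^2 - 4/k^4)/k^2)/2 + sqrt(2)/(2*k) - 1/k^3)^(1/3)/2 + sqrt(3)*I*(sqrt(((sqrt(2) - 2/k^2)^2 - 4/k^4)/k^2)/2 + sqrt(2)/(2*k) - 1/k^3)^(1/3)/2 + 1/k + 2/(k^2*(1 + sqrt(3)*I)*(sqrt(((sqrt(2) - 2/k^2)^2 - 4/k^4)/k^2)/2 + sqrt(2)/(2*k) - 1/k^3)^(1/3))))


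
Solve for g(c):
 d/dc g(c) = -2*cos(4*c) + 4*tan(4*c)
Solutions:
 g(c) = C1 - log(cos(4*c)) - sin(4*c)/2


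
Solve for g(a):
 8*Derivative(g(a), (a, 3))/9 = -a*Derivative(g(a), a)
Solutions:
 g(a) = C1 + Integral(C2*airyai(-3^(2/3)*a/2) + C3*airybi(-3^(2/3)*a/2), a)


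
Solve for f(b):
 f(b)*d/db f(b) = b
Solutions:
 f(b) = -sqrt(C1 + b^2)
 f(b) = sqrt(C1 + b^2)


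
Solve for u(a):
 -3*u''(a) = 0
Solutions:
 u(a) = C1 + C2*a


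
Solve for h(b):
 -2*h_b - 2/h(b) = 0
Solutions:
 h(b) = -sqrt(C1 - 2*b)
 h(b) = sqrt(C1 - 2*b)


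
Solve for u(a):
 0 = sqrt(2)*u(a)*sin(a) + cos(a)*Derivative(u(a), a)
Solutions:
 u(a) = C1*cos(a)^(sqrt(2))


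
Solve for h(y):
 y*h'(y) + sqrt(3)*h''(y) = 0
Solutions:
 h(y) = C1 + C2*erf(sqrt(2)*3^(3/4)*y/6)


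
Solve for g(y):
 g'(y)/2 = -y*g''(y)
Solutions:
 g(y) = C1 + C2*sqrt(y)


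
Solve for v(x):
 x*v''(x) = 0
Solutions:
 v(x) = C1 + C2*x


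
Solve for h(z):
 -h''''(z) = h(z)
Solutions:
 h(z) = (C1*sin(sqrt(2)*z/2) + C2*cos(sqrt(2)*z/2))*exp(-sqrt(2)*z/2) + (C3*sin(sqrt(2)*z/2) + C4*cos(sqrt(2)*z/2))*exp(sqrt(2)*z/2)


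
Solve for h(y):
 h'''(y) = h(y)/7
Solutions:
 h(y) = C3*exp(7^(2/3)*y/7) + (C1*sin(sqrt(3)*7^(2/3)*y/14) + C2*cos(sqrt(3)*7^(2/3)*y/14))*exp(-7^(2/3)*y/14)


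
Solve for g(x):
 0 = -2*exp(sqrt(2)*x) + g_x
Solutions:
 g(x) = C1 + sqrt(2)*exp(sqrt(2)*x)


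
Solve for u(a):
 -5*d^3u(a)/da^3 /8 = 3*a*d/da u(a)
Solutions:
 u(a) = C1 + Integral(C2*airyai(-2*3^(1/3)*5^(2/3)*a/5) + C3*airybi(-2*3^(1/3)*5^(2/3)*a/5), a)


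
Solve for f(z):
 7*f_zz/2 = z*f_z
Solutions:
 f(z) = C1 + C2*erfi(sqrt(7)*z/7)


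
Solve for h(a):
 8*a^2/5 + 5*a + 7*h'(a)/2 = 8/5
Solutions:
 h(a) = C1 - 16*a^3/105 - 5*a^2/7 + 16*a/35


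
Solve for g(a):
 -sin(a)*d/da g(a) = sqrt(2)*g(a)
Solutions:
 g(a) = C1*(cos(a) + 1)^(sqrt(2)/2)/(cos(a) - 1)^(sqrt(2)/2)


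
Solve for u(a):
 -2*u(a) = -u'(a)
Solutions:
 u(a) = C1*exp(2*a)


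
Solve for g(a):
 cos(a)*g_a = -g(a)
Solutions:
 g(a) = C1*sqrt(sin(a) - 1)/sqrt(sin(a) + 1)


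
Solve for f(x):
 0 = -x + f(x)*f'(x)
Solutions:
 f(x) = -sqrt(C1 + x^2)
 f(x) = sqrt(C1 + x^2)


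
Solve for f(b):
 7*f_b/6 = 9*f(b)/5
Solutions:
 f(b) = C1*exp(54*b/35)


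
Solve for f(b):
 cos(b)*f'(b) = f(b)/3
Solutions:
 f(b) = C1*(sin(b) + 1)^(1/6)/(sin(b) - 1)^(1/6)


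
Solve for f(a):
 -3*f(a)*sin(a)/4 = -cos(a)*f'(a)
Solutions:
 f(a) = C1/cos(a)^(3/4)


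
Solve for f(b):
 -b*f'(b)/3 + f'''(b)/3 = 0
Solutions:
 f(b) = C1 + Integral(C2*airyai(b) + C3*airybi(b), b)


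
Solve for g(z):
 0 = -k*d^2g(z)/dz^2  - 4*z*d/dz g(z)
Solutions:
 g(z) = C1 + C2*sqrt(k)*erf(sqrt(2)*z*sqrt(1/k))


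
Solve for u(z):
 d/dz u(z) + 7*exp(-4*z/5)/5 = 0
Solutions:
 u(z) = C1 + 7*exp(-4*z/5)/4


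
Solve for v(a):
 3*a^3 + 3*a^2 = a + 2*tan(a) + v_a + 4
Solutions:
 v(a) = C1 + 3*a^4/4 + a^3 - a^2/2 - 4*a + 2*log(cos(a))


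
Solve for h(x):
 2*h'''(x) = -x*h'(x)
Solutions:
 h(x) = C1 + Integral(C2*airyai(-2^(2/3)*x/2) + C3*airybi(-2^(2/3)*x/2), x)


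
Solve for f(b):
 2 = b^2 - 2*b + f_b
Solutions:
 f(b) = C1 - b^3/3 + b^2 + 2*b


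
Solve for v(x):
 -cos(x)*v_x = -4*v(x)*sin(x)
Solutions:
 v(x) = C1/cos(x)^4


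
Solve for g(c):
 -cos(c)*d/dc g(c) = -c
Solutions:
 g(c) = C1 + Integral(c/cos(c), c)


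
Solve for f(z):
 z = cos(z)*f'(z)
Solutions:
 f(z) = C1 + Integral(z/cos(z), z)


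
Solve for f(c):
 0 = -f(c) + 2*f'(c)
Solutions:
 f(c) = C1*exp(c/2)


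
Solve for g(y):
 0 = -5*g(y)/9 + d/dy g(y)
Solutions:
 g(y) = C1*exp(5*y/9)


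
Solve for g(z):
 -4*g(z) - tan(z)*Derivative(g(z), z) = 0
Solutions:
 g(z) = C1/sin(z)^4


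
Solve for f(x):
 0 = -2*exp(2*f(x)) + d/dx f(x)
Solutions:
 f(x) = log(-sqrt(-1/(C1 + 2*x))) - log(2)/2
 f(x) = log(-1/(C1 + 2*x))/2 - log(2)/2


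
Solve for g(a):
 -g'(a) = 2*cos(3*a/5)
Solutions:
 g(a) = C1 - 10*sin(3*a/5)/3


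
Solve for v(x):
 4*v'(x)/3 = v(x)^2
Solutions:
 v(x) = -4/(C1 + 3*x)


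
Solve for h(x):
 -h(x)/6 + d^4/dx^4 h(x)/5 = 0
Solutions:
 h(x) = C1*exp(-5^(1/4)*6^(3/4)*x/6) + C2*exp(5^(1/4)*6^(3/4)*x/6) + C3*sin(5^(1/4)*6^(3/4)*x/6) + C4*cos(5^(1/4)*6^(3/4)*x/6)


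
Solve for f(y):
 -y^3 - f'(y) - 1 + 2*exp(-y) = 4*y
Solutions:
 f(y) = C1 - y^4/4 - 2*y^2 - y - 2*exp(-y)


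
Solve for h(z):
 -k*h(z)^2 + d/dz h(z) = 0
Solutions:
 h(z) = -1/(C1 + k*z)


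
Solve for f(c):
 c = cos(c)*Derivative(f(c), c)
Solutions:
 f(c) = C1 + Integral(c/cos(c), c)


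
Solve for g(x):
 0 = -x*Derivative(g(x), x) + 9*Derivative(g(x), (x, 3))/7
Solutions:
 g(x) = C1 + Integral(C2*airyai(21^(1/3)*x/3) + C3*airybi(21^(1/3)*x/3), x)


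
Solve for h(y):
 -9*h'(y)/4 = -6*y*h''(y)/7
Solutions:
 h(y) = C1 + C2*y^(29/8)


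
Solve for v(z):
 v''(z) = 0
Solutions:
 v(z) = C1 + C2*z


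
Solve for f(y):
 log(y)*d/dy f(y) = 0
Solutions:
 f(y) = C1


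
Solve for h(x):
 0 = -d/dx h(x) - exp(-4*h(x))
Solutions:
 h(x) = log(-I*(C1 - 4*x)^(1/4))
 h(x) = log(I*(C1 - 4*x)^(1/4))
 h(x) = log(-(C1 - 4*x)^(1/4))
 h(x) = log(C1 - 4*x)/4


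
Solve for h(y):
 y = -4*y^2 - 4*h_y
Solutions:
 h(y) = C1 - y^3/3 - y^2/8


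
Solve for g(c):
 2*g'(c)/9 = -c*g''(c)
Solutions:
 g(c) = C1 + C2*c^(7/9)


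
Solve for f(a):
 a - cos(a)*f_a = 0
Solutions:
 f(a) = C1 + Integral(a/cos(a), a)


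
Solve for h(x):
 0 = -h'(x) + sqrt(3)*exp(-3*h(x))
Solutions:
 h(x) = log(C1 + 3*sqrt(3)*x)/3
 h(x) = log((-3^(1/3) - 3^(5/6)*I)*(C1 + sqrt(3)*x)^(1/3)/2)
 h(x) = log((-3^(1/3) + 3^(5/6)*I)*(C1 + sqrt(3)*x)^(1/3)/2)


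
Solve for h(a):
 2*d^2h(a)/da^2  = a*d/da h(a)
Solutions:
 h(a) = C1 + C2*erfi(a/2)


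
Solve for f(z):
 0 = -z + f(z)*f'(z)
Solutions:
 f(z) = -sqrt(C1 + z^2)
 f(z) = sqrt(C1 + z^2)


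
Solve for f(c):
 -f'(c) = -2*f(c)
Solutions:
 f(c) = C1*exp(2*c)


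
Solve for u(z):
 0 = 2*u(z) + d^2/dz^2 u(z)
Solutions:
 u(z) = C1*sin(sqrt(2)*z) + C2*cos(sqrt(2)*z)


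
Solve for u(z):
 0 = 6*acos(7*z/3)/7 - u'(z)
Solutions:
 u(z) = C1 + 6*z*acos(7*z/3)/7 - 6*sqrt(9 - 49*z^2)/49


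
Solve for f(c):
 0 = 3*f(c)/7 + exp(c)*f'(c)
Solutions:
 f(c) = C1*exp(3*exp(-c)/7)


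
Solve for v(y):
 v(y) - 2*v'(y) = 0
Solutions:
 v(y) = C1*exp(y/2)


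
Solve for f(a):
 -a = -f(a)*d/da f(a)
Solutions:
 f(a) = -sqrt(C1 + a^2)
 f(a) = sqrt(C1 + a^2)


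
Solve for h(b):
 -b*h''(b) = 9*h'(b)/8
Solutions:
 h(b) = C1 + C2/b^(1/8)


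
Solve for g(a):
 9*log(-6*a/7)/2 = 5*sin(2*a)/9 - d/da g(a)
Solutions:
 g(a) = C1 - 9*a*log(-a)/2 - 5*a*log(6) + a*log(42)/2 + 9*a/2 + 4*a*log(7) - 5*cos(2*a)/18


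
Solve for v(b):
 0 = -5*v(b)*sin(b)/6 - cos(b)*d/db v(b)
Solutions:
 v(b) = C1*cos(b)^(5/6)


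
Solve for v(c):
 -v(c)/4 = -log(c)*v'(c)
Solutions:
 v(c) = C1*exp(li(c)/4)


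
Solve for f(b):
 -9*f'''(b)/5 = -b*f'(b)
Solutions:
 f(b) = C1 + Integral(C2*airyai(15^(1/3)*b/3) + C3*airybi(15^(1/3)*b/3), b)


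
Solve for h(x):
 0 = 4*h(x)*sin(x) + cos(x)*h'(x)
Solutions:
 h(x) = C1*cos(x)^4


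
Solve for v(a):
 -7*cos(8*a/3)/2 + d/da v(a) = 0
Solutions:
 v(a) = C1 + 21*sin(8*a/3)/16


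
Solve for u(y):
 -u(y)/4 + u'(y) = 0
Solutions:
 u(y) = C1*exp(y/4)


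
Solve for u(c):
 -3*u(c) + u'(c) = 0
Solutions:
 u(c) = C1*exp(3*c)


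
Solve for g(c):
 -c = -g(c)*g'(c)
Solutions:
 g(c) = -sqrt(C1 + c^2)
 g(c) = sqrt(C1 + c^2)


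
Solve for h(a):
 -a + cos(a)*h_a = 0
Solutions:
 h(a) = C1 + Integral(a/cos(a), a)


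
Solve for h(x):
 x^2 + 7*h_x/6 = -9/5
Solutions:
 h(x) = C1 - 2*x^3/7 - 54*x/35


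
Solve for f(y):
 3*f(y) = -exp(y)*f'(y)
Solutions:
 f(y) = C1*exp(3*exp(-y))


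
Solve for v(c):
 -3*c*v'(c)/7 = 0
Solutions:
 v(c) = C1


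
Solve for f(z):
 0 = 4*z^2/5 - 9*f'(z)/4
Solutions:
 f(z) = C1 + 16*z^3/135


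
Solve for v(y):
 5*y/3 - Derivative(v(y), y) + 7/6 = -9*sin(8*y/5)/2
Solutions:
 v(y) = C1 + 5*y^2/6 + 7*y/6 - 45*cos(8*y/5)/16


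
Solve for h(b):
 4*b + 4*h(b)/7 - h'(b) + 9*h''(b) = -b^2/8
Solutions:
 h(b) = -7*b^2/32 - 497*b/64 + (C1*sin(sqrt(959)*b/126) + C2*cos(sqrt(959)*b/126))*exp(b/18) - 1715/256


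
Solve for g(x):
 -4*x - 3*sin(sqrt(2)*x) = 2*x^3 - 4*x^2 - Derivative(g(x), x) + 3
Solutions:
 g(x) = C1 + x^4/2 - 4*x^3/3 + 2*x^2 + 3*x - 3*sqrt(2)*cos(sqrt(2)*x)/2


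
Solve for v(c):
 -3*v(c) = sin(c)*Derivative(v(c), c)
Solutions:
 v(c) = C1*(cos(c) + 1)^(3/2)/(cos(c) - 1)^(3/2)


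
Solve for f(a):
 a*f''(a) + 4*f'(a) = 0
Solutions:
 f(a) = C1 + C2/a^3


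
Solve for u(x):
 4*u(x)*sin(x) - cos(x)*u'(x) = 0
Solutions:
 u(x) = C1/cos(x)^4


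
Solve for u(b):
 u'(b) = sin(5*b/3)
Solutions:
 u(b) = C1 - 3*cos(5*b/3)/5


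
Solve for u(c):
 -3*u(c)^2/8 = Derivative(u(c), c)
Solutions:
 u(c) = 8/(C1 + 3*c)


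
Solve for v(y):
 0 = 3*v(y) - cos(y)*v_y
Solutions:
 v(y) = C1*(sin(y) + 1)^(3/2)/(sin(y) - 1)^(3/2)


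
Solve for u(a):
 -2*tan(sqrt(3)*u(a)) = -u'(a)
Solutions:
 u(a) = sqrt(3)*(pi - asin(C1*exp(2*sqrt(3)*a)))/3
 u(a) = sqrt(3)*asin(C1*exp(2*sqrt(3)*a))/3


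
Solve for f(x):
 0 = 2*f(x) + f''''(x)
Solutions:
 f(x) = (C1*sin(2^(3/4)*x/2) + C2*cos(2^(3/4)*x/2))*exp(-2^(3/4)*x/2) + (C3*sin(2^(3/4)*x/2) + C4*cos(2^(3/4)*x/2))*exp(2^(3/4)*x/2)


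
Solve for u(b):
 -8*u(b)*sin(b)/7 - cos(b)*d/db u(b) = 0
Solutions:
 u(b) = C1*cos(b)^(8/7)


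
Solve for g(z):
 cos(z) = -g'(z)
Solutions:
 g(z) = C1 - sin(z)


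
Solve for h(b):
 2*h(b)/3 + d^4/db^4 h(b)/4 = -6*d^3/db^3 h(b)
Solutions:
 h(b) = C1*exp(b*(-6 + sqrt(2^(2/3)/(9*(sqrt(26242)/27 + 6)^(1/3)) + 2^(1/3)*(sqrt(26242)/27 + 6)^(1/3) + 36)))*sin(b*sqrt(-288 + 16/(9*(16*sqrt(26242)/27 + 96)^(1/3)) + 2*(16*sqrt(26242)/27 + 96)^(1/3) + 3456/sqrt(16/(9*(16*sqrt(26242)/27 + 96)^(1/3)) + 2*(16*sqrt(26242)/27 + 96)^(1/3) + 144))/2) + C2*exp(b*(-6 + sqrt(2^(2/3)/(9*(sqrt(26242)/27 + 6)^(1/3)) + 2^(1/3)*(sqrt(26242)/27 + 6)^(1/3) + 36)))*cos(b*sqrt(-288 + 16/(9*(16*sqrt(26242)/27 + 96)^(1/3)) + 2*(16*sqrt(26242)/27 + 96)^(1/3) + 3456/sqrt(16/(9*(16*sqrt(26242)/27 + 96)^(1/3)) + 2*(16*sqrt(26242)/27 + 96)^(1/3) + 144))/2) + C3*exp(-b*(6 + sqrt(2^(2/3)/(9*(sqrt(26242)/27 + 6)^(1/3)) + 2^(1/3)*(sqrt(26242)/27 + 6)^(1/3) + 36) + sqrt(-2^(1/3)*(sqrt(26242)/27 + 6)^(1/3) - 2^(2/3)/(9*(sqrt(26242)/27 + 6)^(1/3)) + 432/sqrt(2^(2/3)/(9*(sqrt(26242)/27 + 6)^(1/3)) + 2^(1/3)*(sqrt(26242)/27 + 6)^(1/3) + 36) + 72))) + C4*exp(b*(-sqrt(2^(2/3)/(9*(sqrt(26242)/27 + 6)^(1/3)) + 2^(1/3)*(sqrt(26242)/27 + 6)^(1/3) + 36) - 6 + sqrt(-2^(1/3)*(sqrt(26242)/27 + 6)^(1/3) - 2^(2/3)/(9*(sqrt(26242)/27 + 6)^(1/3)) + 432/sqrt(2^(2/3)/(9*(sqrt(26242)/27 + 6)^(1/3)) + 2^(1/3)*(sqrt(26242)/27 + 6)^(1/3) + 36) + 72)))


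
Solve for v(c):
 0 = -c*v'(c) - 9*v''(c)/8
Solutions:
 v(c) = C1 + C2*erf(2*c/3)


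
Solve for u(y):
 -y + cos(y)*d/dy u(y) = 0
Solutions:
 u(y) = C1 + Integral(y/cos(y), y)


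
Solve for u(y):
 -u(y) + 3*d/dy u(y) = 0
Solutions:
 u(y) = C1*exp(y/3)


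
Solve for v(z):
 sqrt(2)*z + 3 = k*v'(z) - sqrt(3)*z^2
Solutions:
 v(z) = C1 + sqrt(3)*z^3/(3*k) + sqrt(2)*z^2/(2*k) + 3*z/k


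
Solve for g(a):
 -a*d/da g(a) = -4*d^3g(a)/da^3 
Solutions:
 g(a) = C1 + Integral(C2*airyai(2^(1/3)*a/2) + C3*airybi(2^(1/3)*a/2), a)


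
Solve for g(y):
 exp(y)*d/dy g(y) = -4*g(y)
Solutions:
 g(y) = C1*exp(4*exp(-y))


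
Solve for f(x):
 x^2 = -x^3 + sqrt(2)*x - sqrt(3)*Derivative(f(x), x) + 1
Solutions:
 f(x) = C1 - sqrt(3)*x^4/12 - sqrt(3)*x^3/9 + sqrt(6)*x^2/6 + sqrt(3)*x/3


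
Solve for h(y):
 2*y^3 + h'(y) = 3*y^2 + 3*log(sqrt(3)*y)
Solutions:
 h(y) = C1 - y^4/2 + y^3 + 3*y*log(y) - 3*y + 3*y*log(3)/2


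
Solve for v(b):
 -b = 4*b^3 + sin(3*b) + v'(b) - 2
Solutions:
 v(b) = C1 - b^4 - b^2/2 + 2*b + cos(3*b)/3


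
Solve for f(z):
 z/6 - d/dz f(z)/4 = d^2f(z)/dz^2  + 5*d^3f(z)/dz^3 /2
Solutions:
 f(z) = C1 + z^2/3 - 8*z/3 + (C2*sin(sqrt(6)*z/10) + C3*cos(sqrt(6)*z/10))*exp(-z/5)


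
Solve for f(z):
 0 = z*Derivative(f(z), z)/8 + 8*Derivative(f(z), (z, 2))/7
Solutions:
 f(z) = C1 + C2*erf(sqrt(14)*z/16)


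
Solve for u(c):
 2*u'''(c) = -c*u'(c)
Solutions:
 u(c) = C1 + Integral(C2*airyai(-2^(2/3)*c/2) + C3*airybi(-2^(2/3)*c/2), c)


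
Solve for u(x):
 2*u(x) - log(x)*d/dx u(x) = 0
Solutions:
 u(x) = C1*exp(2*li(x))


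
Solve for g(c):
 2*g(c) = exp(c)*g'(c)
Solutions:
 g(c) = C1*exp(-2*exp(-c))


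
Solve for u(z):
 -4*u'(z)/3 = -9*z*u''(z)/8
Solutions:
 u(z) = C1 + C2*z^(59/27)


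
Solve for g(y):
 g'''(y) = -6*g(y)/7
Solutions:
 g(y) = C3*exp(-6^(1/3)*7^(2/3)*y/7) + (C1*sin(2^(1/3)*3^(5/6)*7^(2/3)*y/14) + C2*cos(2^(1/3)*3^(5/6)*7^(2/3)*y/14))*exp(6^(1/3)*7^(2/3)*y/14)


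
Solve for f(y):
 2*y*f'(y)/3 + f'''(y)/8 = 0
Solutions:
 f(y) = C1 + Integral(C2*airyai(-2*2^(1/3)*3^(2/3)*y/3) + C3*airybi(-2*2^(1/3)*3^(2/3)*y/3), y)


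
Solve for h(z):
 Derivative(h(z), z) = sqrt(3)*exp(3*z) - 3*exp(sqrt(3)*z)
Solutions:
 h(z) = C1 + sqrt(3)*exp(3*z)/3 - sqrt(3)*exp(sqrt(3)*z)


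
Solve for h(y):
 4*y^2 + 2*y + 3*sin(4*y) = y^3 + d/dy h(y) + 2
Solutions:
 h(y) = C1 - y^4/4 + 4*y^3/3 + y^2 - 2*y - 3*cos(4*y)/4


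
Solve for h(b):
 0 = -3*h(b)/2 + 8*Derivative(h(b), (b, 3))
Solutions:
 h(b) = C3*exp(2^(2/3)*3^(1/3)*b/4) + (C1*sin(2^(2/3)*3^(5/6)*b/8) + C2*cos(2^(2/3)*3^(5/6)*b/8))*exp(-2^(2/3)*3^(1/3)*b/8)


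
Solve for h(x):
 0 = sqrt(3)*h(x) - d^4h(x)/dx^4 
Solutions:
 h(x) = C1*exp(-3^(1/8)*x) + C2*exp(3^(1/8)*x) + C3*sin(3^(1/8)*x) + C4*cos(3^(1/8)*x)


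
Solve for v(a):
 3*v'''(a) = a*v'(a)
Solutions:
 v(a) = C1 + Integral(C2*airyai(3^(2/3)*a/3) + C3*airybi(3^(2/3)*a/3), a)


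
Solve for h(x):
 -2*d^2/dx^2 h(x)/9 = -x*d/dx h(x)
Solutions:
 h(x) = C1 + C2*erfi(3*x/2)


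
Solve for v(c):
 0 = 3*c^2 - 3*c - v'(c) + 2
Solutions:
 v(c) = C1 + c^3 - 3*c^2/2 + 2*c


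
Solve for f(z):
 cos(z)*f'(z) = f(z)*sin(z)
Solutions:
 f(z) = C1/cos(z)


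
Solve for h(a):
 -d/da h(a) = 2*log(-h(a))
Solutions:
 -li(-h(a)) = C1 - 2*a


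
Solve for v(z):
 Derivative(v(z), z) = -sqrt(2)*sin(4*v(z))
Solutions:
 v(z) = -acos((-C1 - exp(8*sqrt(2)*z))/(C1 - exp(8*sqrt(2)*z)))/4 + pi/2
 v(z) = acos((-C1 - exp(8*sqrt(2)*z))/(C1 - exp(8*sqrt(2)*z)))/4


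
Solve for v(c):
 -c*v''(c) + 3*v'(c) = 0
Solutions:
 v(c) = C1 + C2*c^4


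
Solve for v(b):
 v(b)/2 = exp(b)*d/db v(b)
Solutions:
 v(b) = C1*exp(-exp(-b)/2)


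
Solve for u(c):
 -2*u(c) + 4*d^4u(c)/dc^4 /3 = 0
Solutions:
 u(c) = C1*exp(-2^(3/4)*3^(1/4)*c/2) + C2*exp(2^(3/4)*3^(1/4)*c/2) + C3*sin(2^(3/4)*3^(1/4)*c/2) + C4*cos(2^(3/4)*3^(1/4)*c/2)
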